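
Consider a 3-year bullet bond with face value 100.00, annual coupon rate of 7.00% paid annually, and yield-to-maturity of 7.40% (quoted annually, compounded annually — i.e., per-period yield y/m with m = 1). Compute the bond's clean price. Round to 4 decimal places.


Answer: Price = 98.9579

Derivation:
Coupon per period c = face * coupon_rate / m = 7.000000
Periods per year m = 1; per-period yield y/m = 0.074000
Number of cashflows N = 3
Cashflows (t years, CF_t, discount factor 1/(1+y/m)^(m*t), PV):
  t = 1.0000: CF_t = 7.000000, DF = 0.931099, PV = 6.517691
  t = 2.0000: CF_t = 7.000000, DF = 0.866945, PV = 6.068613
  t = 3.0000: CF_t = 107.000000, DF = 0.807211, PV = 86.371594
Price P = sum_t PV_t = 98.957898


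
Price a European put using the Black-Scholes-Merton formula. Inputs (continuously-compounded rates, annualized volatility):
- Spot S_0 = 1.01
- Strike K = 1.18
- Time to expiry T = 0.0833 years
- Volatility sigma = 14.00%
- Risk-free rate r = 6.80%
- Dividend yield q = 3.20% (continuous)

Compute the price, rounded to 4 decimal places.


Answer: Price = 0.1660

Derivation:
d1 = (ln(S/K) + (r - q + 0.5*sigma^2) * T) / (sigma * sqrt(T)) = -3.75556436
d2 = d1 - sigma * sqrt(T) = -3.79597079
exp(-rT) = 0.99435161; exp(-qT) = 0.99733795
P = K * exp(-rT) * N(-d2) - S_0 * exp(-qT) * N(-d1)
N(-d1) = 0.99991352; N(-d2) = 0.99992647
P = 1.1800 * 0.99435161 * 0.99992647 - 1.0100 * 0.99733795 * 0.99991352 = 0.1660


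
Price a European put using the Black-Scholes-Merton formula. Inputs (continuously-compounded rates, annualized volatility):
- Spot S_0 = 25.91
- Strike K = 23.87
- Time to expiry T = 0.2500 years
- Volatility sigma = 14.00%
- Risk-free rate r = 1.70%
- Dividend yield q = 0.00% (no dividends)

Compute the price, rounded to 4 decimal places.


Answer: Price = 0.0911

Derivation:
d1 = (ln(S/K) + (r - q + 0.5*sigma^2) * T) / (sigma * sqrt(T)) = 1.26723649
d2 = d1 - sigma * sqrt(T) = 1.19723649
exp(-rT) = 0.99575902; exp(-qT) = 1.00000000
P = K * exp(-rT) * N(-d2) - S_0 * exp(-qT) * N(-d1)
N(-d1) = 0.10253537; N(-d2) = 0.11560720
P = 23.8700 * 0.99575902 * 0.11560720 - 25.9100 * 1.00000000 * 0.10253537 = 0.0911


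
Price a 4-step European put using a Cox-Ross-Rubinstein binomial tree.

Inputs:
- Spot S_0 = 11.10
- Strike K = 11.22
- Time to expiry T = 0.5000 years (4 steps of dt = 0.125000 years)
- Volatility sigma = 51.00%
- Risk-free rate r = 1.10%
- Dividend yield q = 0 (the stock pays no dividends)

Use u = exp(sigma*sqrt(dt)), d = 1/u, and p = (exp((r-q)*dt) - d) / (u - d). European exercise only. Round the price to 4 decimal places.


dt = T/N = 0.125000
u = exp(sigma*sqrt(dt)) = 1.197591; d = 1/u = 0.835009
p = (exp((r-q)*dt) - d) / (u - d) = 0.458839
Discount per step: exp(-r*dt) = 0.998626
Stock lattice S(k, i) with i counting down-moves:
  k=0: S(0,0) = 11.1000
  k=1: S(1,0) = 13.2933; S(1,1) = 9.2686
  k=2: S(2,0) = 15.9199; S(2,1) = 11.1000; S(2,2) = 7.7394
  k=3: S(3,0) = 19.0655; S(3,1) = 13.2933; S(3,2) = 9.2686; S(3,3) = 6.4624
  k=4: S(4,0) = 22.8327; S(4,1) = 15.9199; S(4,2) = 11.1000; S(4,3) = 7.7394; S(4,4) = 5.3962
Terminal payoffs V(N, i) = max(K - S_T, 0):
  V(4,0) = 0.000000; V(4,1) = 0.000000; V(4,2) = 0.120000; V(4,3) = 3.480627; V(4,4) = 5.823794
Backward induction: V(k, i) = exp(-r*dt) * [p * V(k+1, i) + (1-p) * V(k+1, i+1)].
  V(3,0) = exp(-r*dt) * [p*0.000000 + (1-p)*0.000000] = 0.000000
  V(3,1) = exp(-r*dt) * [p*0.000000 + (1-p)*0.120000] = 0.064850
  V(3,2) = exp(-r*dt) * [p*0.120000 + (1-p)*3.480627] = 1.935978
  V(3,3) = exp(-r*dt) * [p*3.480627 + (1-p)*5.823794] = 4.742134
  V(2,0) = exp(-r*dt) * [p*0.000000 + (1-p)*0.064850] = 0.035046
  V(2,1) = exp(-r*dt) * [p*0.064850 + (1-p)*1.935978] = 1.075952
  V(2,2) = exp(-r*dt) * [p*1.935978 + (1-p)*4.742134] = 3.449815
  V(1,0) = exp(-r*dt) * [p*0.035046 + (1-p)*1.075952] = 0.597522
  V(1,1) = exp(-r*dt) * [p*1.075952 + (1-p)*3.449815] = 2.357351
  V(0,0) = exp(-r*dt) * [p*0.597522 + (1-p)*2.357351] = 1.547744

Answer: Price = V(0,0) = 1.5477


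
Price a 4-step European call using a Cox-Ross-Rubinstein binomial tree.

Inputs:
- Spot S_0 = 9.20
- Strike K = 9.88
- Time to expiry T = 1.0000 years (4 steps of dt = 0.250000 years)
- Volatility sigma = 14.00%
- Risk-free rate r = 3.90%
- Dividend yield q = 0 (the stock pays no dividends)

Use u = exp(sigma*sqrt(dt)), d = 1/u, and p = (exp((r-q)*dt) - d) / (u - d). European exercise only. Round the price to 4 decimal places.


dt = T/N = 0.250000
u = exp(sigma*sqrt(dt)) = 1.072508; d = 1/u = 0.932394
p = (exp((r-q)*dt) - d) / (u - d) = 0.552433
Discount per step: exp(-r*dt) = 0.990297
Stock lattice S(k, i) with i counting down-moves:
  k=0: S(0,0) = 9.2000
  k=1: S(1,0) = 9.8671; S(1,1) = 8.5780
  k=2: S(2,0) = 10.5825; S(2,1) = 9.2000; S(2,2) = 7.9981
  k=3: S(3,0) = 11.3498; S(3,1) = 9.8671; S(3,2) = 8.5780; S(3,3) = 7.4574
  k=4: S(4,0) = 12.1728; S(4,1) = 10.5825; S(4,2) = 9.2000; S(4,3) = 7.9981; S(4,4) = 6.9532
Terminal payoffs V(N, i) = max(S_T - K, 0):
  V(4,0) = 2.292794; V(4,1) = 0.702519; V(4,2) = 0.000000; V(4,3) = 0.000000; V(4,4) = 0.000000
Backward induction: V(k, i) = exp(-r*dt) * [p * V(k+1, i) + (1-p) * V(k+1, i+1)].
  V(3,0) = exp(-r*dt) * [p*2.292794 + (1-p)*0.702519] = 1.565700
  V(3,1) = exp(-r*dt) * [p*0.702519 + (1-p)*0.000000] = 0.384329
  V(3,2) = exp(-r*dt) * [p*0.000000 + (1-p)*0.000000] = 0.000000
  V(3,3) = exp(-r*dt) * [p*0.000000 + (1-p)*0.000000] = 0.000000
  V(2,0) = exp(-r*dt) * [p*1.565700 + (1-p)*0.384329] = 1.026897
  V(2,1) = exp(-r*dt) * [p*0.384329 + (1-p)*0.000000] = 0.210256
  V(2,2) = exp(-r*dt) * [p*0.000000 + (1-p)*0.000000] = 0.000000
  V(1,0) = exp(-r*dt) * [p*1.026897 + (1-p)*0.210256] = 0.654979
  V(1,1) = exp(-r*dt) * [p*0.210256 + (1-p)*0.000000] = 0.115026
  V(0,0) = exp(-r*dt) * [p*0.654979 + (1-p)*0.115026] = 0.409304

Answer: Price = V(0,0) = 0.4093


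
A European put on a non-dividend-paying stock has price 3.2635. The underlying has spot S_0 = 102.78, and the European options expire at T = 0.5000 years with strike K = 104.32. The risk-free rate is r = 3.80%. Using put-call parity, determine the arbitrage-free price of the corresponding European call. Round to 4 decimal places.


Answer: Call price = 3.6869

Derivation:
Put-call parity: C - P = S_0 * exp(-qT) - K * exp(-rT).
S_0 * exp(-qT) = 102.7800 * 1.00000000 = 102.78000000
K * exp(-rT) = 104.3200 * 0.98117936 = 102.35663107
C = P + S*exp(-qT) - K*exp(-rT)
C = 3.2635 + 102.78000000 - 102.35663107 = 3.6869


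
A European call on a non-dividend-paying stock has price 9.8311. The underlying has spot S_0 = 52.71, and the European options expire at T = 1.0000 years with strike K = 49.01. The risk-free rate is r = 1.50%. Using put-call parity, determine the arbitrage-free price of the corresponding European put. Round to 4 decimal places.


Answer: Put price = 5.4014

Derivation:
Put-call parity: C - P = S_0 * exp(-qT) - K * exp(-rT).
S_0 * exp(-qT) = 52.7100 * 1.00000000 = 52.71000000
K * exp(-rT) = 49.0100 * 0.98511194 = 48.28033616
P = C - S*exp(-qT) + K*exp(-rT)
P = 9.8311 - 52.71000000 + 48.28033616 = 5.4014


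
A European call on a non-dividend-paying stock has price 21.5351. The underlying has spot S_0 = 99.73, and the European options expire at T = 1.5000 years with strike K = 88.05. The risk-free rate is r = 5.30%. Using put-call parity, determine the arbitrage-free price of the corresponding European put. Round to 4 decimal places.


Answer: Put price = 3.1261

Derivation:
Put-call parity: C - P = S_0 * exp(-qT) - K * exp(-rT).
S_0 * exp(-qT) = 99.7300 * 1.00000000 = 99.73000000
K * exp(-rT) = 88.0500 * 0.92357802 = 81.32104466
P = C - S*exp(-qT) + K*exp(-rT)
P = 21.5351 - 99.73000000 + 81.32104466 = 3.1261


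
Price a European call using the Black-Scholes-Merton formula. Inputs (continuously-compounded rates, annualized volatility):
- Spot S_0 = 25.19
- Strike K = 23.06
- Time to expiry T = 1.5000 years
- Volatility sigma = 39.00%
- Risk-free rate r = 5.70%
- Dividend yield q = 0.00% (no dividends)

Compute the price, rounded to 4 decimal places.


Answer: Price = 6.6657

Derivation:
d1 = (ln(S/K) + (r - q + 0.5*sigma^2) * T) / (sigma * sqrt(T)) = 0.60278923
d2 = d1 - sigma * sqrt(T) = 0.12513873
exp(-rT) = 0.91805314; exp(-qT) = 1.00000000
C = S_0 * exp(-qT) * N(d1) - K * exp(-rT) * N(d2)
N(d1) = 0.72667554; N(d2) = 0.54979314
C = 25.1900 * 1.00000000 * 0.72667554 - 23.0600 * 0.91805314 * 0.54979314 = 6.6657


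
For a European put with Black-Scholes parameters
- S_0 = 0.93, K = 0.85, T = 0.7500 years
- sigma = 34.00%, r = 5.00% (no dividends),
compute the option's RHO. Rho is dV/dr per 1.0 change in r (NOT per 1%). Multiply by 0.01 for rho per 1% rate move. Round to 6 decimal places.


Answer: Rho = -0.237993

Derivation:
d1 = 0.5800612230; d2 = 0.2856125857
phi(d1) = 0.3371679704; exp(-qT) = 1.0000000000; exp(-rT) = 0.9631944177
N(-d2) = 0.3875874314
Rho = -K*T*exp(-rT)*N(-d2) = -0.8500 * 0.7500 * 0.9631944177 * 0.3875874314 = -0.237993


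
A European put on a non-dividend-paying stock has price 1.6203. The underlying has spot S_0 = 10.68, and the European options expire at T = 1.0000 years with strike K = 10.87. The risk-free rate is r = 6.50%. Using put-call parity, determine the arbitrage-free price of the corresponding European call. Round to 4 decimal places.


Answer: Call price = 2.1144

Derivation:
Put-call parity: C - P = S_0 * exp(-qT) - K * exp(-rT).
S_0 * exp(-qT) = 10.6800 * 1.00000000 = 10.68000000
K * exp(-rT) = 10.8700 * 0.93706746 = 10.18592333
C = P + S*exp(-qT) - K*exp(-rT)
C = 1.6203 + 10.68000000 - 10.18592333 = 2.1144


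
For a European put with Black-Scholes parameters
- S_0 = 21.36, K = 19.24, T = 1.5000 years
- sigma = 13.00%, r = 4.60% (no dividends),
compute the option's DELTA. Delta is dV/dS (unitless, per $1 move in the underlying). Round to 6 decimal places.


d1 = 1.1694967487; d2 = 1.0102799154
phi(d1) = 0.2013320275; exp(-qT) = 1.0000000000; exp(-rT) = 0.9333266801
N(-d1) = 0.1211017752
Delta = -exp(-qT) * N(-d1) = -1.0000000000 * 0.1211017752 = -0.121102

Answer: Delta = -0.121102


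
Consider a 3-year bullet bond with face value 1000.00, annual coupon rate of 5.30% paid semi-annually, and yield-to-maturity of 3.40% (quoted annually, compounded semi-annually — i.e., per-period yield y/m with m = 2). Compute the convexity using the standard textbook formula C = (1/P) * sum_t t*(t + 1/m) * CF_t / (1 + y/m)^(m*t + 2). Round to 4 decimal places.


Coupon per period c = face * coupon_rate / m = 26.500000
Periods per year m = 2; per-period yield y/m = 0.017000
Number of cashflows N = 6
Cashflows (t years, CF_t, discount factor 1/(1+y/m)^(m*t), PV):
  t = 0.5000: CF_t = 26.500000, DF = 0.983284, PV = 26.057030
  t = 1.0000: CF_t = 26.500000, DF = 0.966848, PV = 25.621466
  t = 1.5000: CF_t = 26.500000, DF = 0.950686, PV = 25.193181
  t = 2.0000: CF_t = 26.500000, DF = 0.934795, PV = 24.772057
  t = 2.5000: CF_t = 26.500000, DF = 0.919169, PV = 24.357971
  t = 3.0000: CF_t = 1026.500000, DF = 0.903804, PV = 927.754856
Price P = sum_t PV_t = 1053.756561
Convexity numerator sum_t t*(t + 1/m) * CF_t / (1+y/m)^(m*t + 2):
  t = 0.5000: term = 12.596591
  t = 1.0000: term = 37.158085
  t = 1.5000: term = 73.073913
  t = 2.0000: term = 119.754036
  t = 2.5000: term = 176.628372
  t = 3.0000: term = 9418.475869
Convexity = (1/P) * sum = 9837.686866 / 1053.756561 = 9.335825

Answer: Convexity = 9.3358


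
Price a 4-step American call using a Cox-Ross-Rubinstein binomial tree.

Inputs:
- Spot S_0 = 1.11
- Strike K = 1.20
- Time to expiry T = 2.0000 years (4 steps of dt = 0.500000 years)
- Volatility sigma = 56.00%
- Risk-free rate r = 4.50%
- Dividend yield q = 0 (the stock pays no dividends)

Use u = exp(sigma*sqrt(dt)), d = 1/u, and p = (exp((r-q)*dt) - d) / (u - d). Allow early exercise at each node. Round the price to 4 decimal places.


dt = T/N = 0.500000
u = exp(sigma*sqrt(dt)) = 1.485839; d = 1/u = 0.673020
p = (exp((r-q)*dt) - d) / (u - d) = 0.430274
Discount per step: exp(-r*dt) = 0.977751
Stock lattice S(k, i) with i counting down-moves:
  k=0: S(0,0) = 1.1100
  k=1: S(1,0) = 1.6493; S(1,1) = 0.7471
  k=2: S(2,0) = 2.4506; S(2,1) = 1.1100; S(2,2) = 0.5028
  k=3: S(3,0) = 3.6411; S(3,1) = 1.6493; S(3,2) = 0.7471; S(3,3) = 0.3384
  k=4: S(4,0) = 5.4102; S(4,1) = 2.4506; S(4,2) = 1.1100; S(4,3) = 0.5028; S(4,4) = 0.2277
Terminal payoffs V(N, i) = max(S_T - K, 0):
  V(4,0) = 4.210163; V(4,1) = 1.250567; V(4,2) = 0.000000; V(4,3) = 0.000000; V(4,4) = 0.000000
Backward induction: V(k, i) = exp(-r*dt) * [p * V(k+1, i) + (1-p) * V(k+1, i+1)]; then take max(V_cont, immediate exercise) for American.
  V(3,0) = exp(-r*dt) * [p*4.210163 + (1-p)*1.250567] = 2.467848; exercise = 2.441149; V(3,0) = max -> 2.467848
  V(3,1) = exp(-r*dt) * [p*1.250567 + (1-p)*0.000000] = 0.526115; exercise = 0.449282; V(3,1) = max -> 0.526115
  V(3,2) = exp(-r*dt) * [p*0.000000 + (1-p)*0.000000] = 0.000000; exercise = 0.000000; V(3,2) = max -> 0.000000
  V(3,3) = exp(-r*dt) * [p*0.000000 + (1-p)*0.000000] = 0.000000; exercise = 0.000000; V(3,3) = max -> 0.000000
  V(2,0) = exp(-r*dt) * [p*2.467848 + (1-p)*0.526115] = 1.331298; exercise = 1.250567; V(2,0) = max -> 1.331298
  V(2,1) = exp(-r*dt) * [p*0.526115 + (1-p)*0.000000] = 0.221337; exercise = 0.000000; V(2,1) = max -> 0.221337
  V(2,2) = exp(-r*dt) * [p*0.000000 + (1-p)*0.000000] = 0.000000; exercise = 0.000000; V(2,2) = max -> 0.000000
  V(1,0) = exp(-r*dt) * [p*1.331298 + (1-p)*0.221337] = 0.683374; exercise = 0.449282; V(1,0) = max -> 0.683374
  V(1,1) = exp(-r*dt) * [p*0.221337 + (1-p)*0.000000] = 0.093117; exercise = 0.000000; V(1,1) = max -> 0.093117
  V(0,0) = exp(-r*dt) * [p*0.683374 + (1-p)*0.093117] = 0.339367; exercise = 0.000000; V(0,0) = max -> 0.339367

Answer: Price = V(0,0) = 0.3394


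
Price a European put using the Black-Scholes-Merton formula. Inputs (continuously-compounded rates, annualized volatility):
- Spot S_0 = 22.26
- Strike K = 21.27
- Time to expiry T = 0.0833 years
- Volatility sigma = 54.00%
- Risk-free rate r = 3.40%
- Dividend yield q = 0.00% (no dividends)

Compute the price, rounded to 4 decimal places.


Answer: Price = 0.8892

Derivation:
d1 = (ln(S/K) + (r - q + 0.5*sigma^2) * T) / (sigma * sqrt(T)) = 0.38799962
d2 = d1 - sigma * sqrt(T) = 0.23214622
exp(-rT) = 0.99717181; exp(-qT) = 1.00000000
P = K * exp(-rT) * N(-d2) - S_0 * exp(-qT) * N(-d1)
N(-d1) = 0.34900816; N(-d2) = 0.40821222
P = 21.2700 * 0.99717181 * 0.40821222 - 22.2600 * 1.00000000 * 0.34900816 = 0.8892


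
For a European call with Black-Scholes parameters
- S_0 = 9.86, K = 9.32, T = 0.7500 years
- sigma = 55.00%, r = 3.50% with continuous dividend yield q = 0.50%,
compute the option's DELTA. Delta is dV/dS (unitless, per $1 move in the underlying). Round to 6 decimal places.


Answer: Delta = 0.654304

Derivation:
d1 = 0.4036435024; d2 = -0.0726704697
phi(d1) = 0.3677313731; exp(-qT) = 0.9962570225; exp(-rT) = 0.9740915363
N(d1) = 0.6567625545
Delta = exp(-qT) * N(d1) = 0.9962570225 * 0.6567625545 = 0.654304


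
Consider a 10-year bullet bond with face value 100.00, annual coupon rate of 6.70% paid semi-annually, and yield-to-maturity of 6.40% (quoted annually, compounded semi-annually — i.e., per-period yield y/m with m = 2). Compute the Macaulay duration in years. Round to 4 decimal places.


Coupon per period c = face * coupon_rate / m = 3.350000
Periods per year m = 2; per-period yield y/m = 0.032000
Number of cashflows N = 20
Cashflows (t years, CF_t, discount factor 1/(1+y/m)^(m*t), PV):
  t = 0.5000: CF_t = 3.350000, DF = 0.968992, PV = 3.246124
  t = 1.0000: CF_t = 3.350000, DF = 0.938946, PV = 3.145469
  t = 1.5000: CF_t = 3.350000, DF = 0.909831, PV = 3.047935
  t = 2.0000: CF_t = 3.350000, DF = 0.881620, PV = 2.953425
  t = 2.5000: CF_t = 3.350000, DF = 0.854283, PV = 2.861846
  t = 3.0000: CF_t = 3.350000, DF = 0.827793, PV = 2.773107
  t = 3.5000: CF_t = 3.350000, DF = 0.802125, PV = 2.687119
  t = 4.0000: CF_t = 3.350000, DF = 0.777253, PV = 2.603798
  t = 4.5000: CF_t = 3.350000, DF = 0.753152, PV = 2.523060
  t = 5.0000: CF_t = 3.350000, DF = 0.729799, PV = 2.444825
  t = 5.5000: CF_t = 3.350000, DF = 0.707169, PV = 2.369017
  t = 6.0000: CF_t = 3.350000, DF = 0.685241, PV = 2.295559
  t = 6.5000: CF_t = 3.350000, DF = 0.663994, PV = 2.224379
  t = 7.0000: CF_t = 3.350000, DF = 0.643405, PV = 2.155406
  t = 7.5000: CF_t = 3.350000, DF = 0.623454, PV = 2.088572
  t = 8.0000: CF_t = 3.350000, DF = 0.604122, PV = 2.023810
  t = 8.5000: CF_t = 3.350000, DF = 0.585390, PV = 1.961056
  t = 9.0000: CF_t = 3.350000, DF = 0.567238, PV = 1.900248
  t = 9.5000: CF_t = 3.350000, DF = 0.549649, PV = 1.841325
  t = 10.0000: CF_t = 103.350000, DF = 0.532606, PV = 55.044830
Price P = sum_t PV_t = 102.190909
Macaulay numerator sum_t t * PV_t:
  t * PV_t at t = 0.5000: 1.623062
  t * PV_t at t = 1.0000: 3.145469
  t * PV_t at t = 1.5000: 4.571903
  t * PV_t at t = 2.0000: 5.906851
  t * PV_t at t = 2.5000: 7.154616
  t * PV_t at t = 3.0000: 8.319321
  t * PV_t at t = 3.5000: 9.404917
  t * PV_t at t = 4.0000: 10.415191
  t * PV_t at t = 4.5000: 11.353769
  t * PV_t at t = 5.0000: 12.224127
  t * PV_t at t = 5.5000: 13.029592
  t * PV_t at t = 6.0000: 13.773353
  t * PV_t at t = 6.5000: 14.458462
  t * PV_t at t = 7.0000: 15.087841
  t * PV_t at t = 7.5000: 15.664286
  t * PV_t at t = 8.0000: 16.190477
  t * PV_t at t = 8.5000: 16.668974
  t * PV_t at t = 9.0000: 17.102231
  t * PV_t at t = 9.5000: 17.492592
  t * PV_t at t = 10.0000: 550.448300
Macaulay duration D = (sum_t t * PV_t) / P = 764.035333 / 102.190909 = 7.476549

Answer: Macaulay duration = 7.4765 years


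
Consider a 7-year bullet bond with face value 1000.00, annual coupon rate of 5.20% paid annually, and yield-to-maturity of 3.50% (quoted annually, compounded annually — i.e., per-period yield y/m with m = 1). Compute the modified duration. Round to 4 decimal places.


Answer: Modified duration = 5.8902

Derivation:
Coupon per period c = face * coupon_rate / m = 52.000000
Periods per year m = 1; per-period yield y/m = 0.035000
Number of cashflows N = 7
Cashflows (t years, CF_t, discount factor 1/(1+y/m)^(m*t), PV):
  t = 1.0000: CF_t = 52.000000, DF = 0.966184, PV = 50.241546
  t = 2.0000: CF_t = 52.000000, DF = 0.933511, PV = 48.542556
  t = 3.0000: CF_t = 52.000000, DF = 0.901943, PV = 46.901021
  t = 4.0000: CF_t = 52.000000, DF = 0.871442, PV = 45.314996
  t = 5.0000: CF_t = 52.000000, DF = 0.841973, PV = 43.782605
  t = 6.0000: CF_t = 52.000000, DF = 0.813501, PV = 42.302034
  t = 7.0000: CF_t = 1052.000000, DF = 0.785991, PV = 826.862491
Price P = sum_t PV_t = 1103.947248
First compute Macaulay numerator sum_t t * PV_t:
  t * PV_t at t = 1.0000: 50.241546
  t * PV_t at t = 2.0000: 97.085113
  t * PV_t at t = 3.0000: 140.703062
  t * PV_t at t = 4.0000: 181.259983
  t * PV_t at t = 5.0000: 218.913023
  t * PV_t at t = 6.0000: 253.812201
  t * PV_t at t = 7.0000: 5788.037434
Macaulay duration D = 6730.052363 / 1103.947248 = 6.096353
Modified duration = D / (1 + y/m) = 6.096353 / (1 + 0.035000) = 5.890196


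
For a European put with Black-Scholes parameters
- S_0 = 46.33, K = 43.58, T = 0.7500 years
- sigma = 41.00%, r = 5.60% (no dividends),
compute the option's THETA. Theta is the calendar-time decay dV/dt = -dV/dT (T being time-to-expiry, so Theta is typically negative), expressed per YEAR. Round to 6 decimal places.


Answer: Theta = -2.856355

Derivation:
d1 = 0.4681574770; d2 = 0.1130870615
phi(d1) = 0.3575342044; exp(-qT) = 1.0000000000; exp(-rT) = 0.9588697806
Theta = -S*exp(-qT)*phi(d1)*sigma/(2*sqrt(T)) + r*K*exp(-rT)*N(-d2) - q*S*exp(-qT)*N(-d1)
N(-d1) = 0.3198359894; N(-d2) = 0.4549807663; sqrt(T) = 0.8660254038
Term 1 = -46.3300 * 1.0000000000 * 0.3575342044 * 0.4100 / (2 * 0.8660254038) = -3.9210567283
Term 2 = 0.0560 * 43.5800 * 0.9588697806 * 0.4549807663 = 1.0647016388
Term 3 = 0 (no dividend yield, q = 0)
Theta = -3.9210567283 + (1.0647016388) + (0.0000000000) = -2.856355


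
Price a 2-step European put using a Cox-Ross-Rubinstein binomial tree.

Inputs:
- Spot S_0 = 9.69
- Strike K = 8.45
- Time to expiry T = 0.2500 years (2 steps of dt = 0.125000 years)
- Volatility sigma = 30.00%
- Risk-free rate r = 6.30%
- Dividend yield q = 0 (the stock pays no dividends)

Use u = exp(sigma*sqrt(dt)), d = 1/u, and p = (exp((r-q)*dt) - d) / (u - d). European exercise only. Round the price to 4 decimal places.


Answer: Price = V(0,0) = 0.1443

Derivation:
dt = T/N = 0.125000
u = exp(sigma*sqrt(dt)) = 1.111895; d = 1/u = 0.899365
p = (exp((r-q)*dt) - d) / (u - d) = 0.510708
Discount per step: exp(-r*dt) = 0.992156
Stock lattice S(k, i) with i counting down-moves:
  k=0: S(0,0) = 9.6900
  k=1: S(1,0) = 10.7743; S(1,1) = 8.7148
  k=2: S(2,0) = 11.9799; S(2,1) = 9.6900; S(2,2) = 7.8378
Terminal payoffs V(N, i) = max(K - S_T, 0):
  V(2,0) = 0.000000; V(2,1) = 0.000000; V(2,2) = 0.612167
Backward induction: V(k, i) = exp(-r*dt) * [p * V(k+1, i) + (1-p) * V(k+1, i+1)].
  V(1,0) = exp(-r*dt) * [p*0.000000 + (1-p)*0.000000] = 0.000000
  V(1,1) = exp(-r*dt) * [p*0.000000 + (1-p)*0.612167] = 0.297179
  V(0,0) = exp(-r*dt) * [p*0.000000 + (1-p)*0.297179] = 0.144267


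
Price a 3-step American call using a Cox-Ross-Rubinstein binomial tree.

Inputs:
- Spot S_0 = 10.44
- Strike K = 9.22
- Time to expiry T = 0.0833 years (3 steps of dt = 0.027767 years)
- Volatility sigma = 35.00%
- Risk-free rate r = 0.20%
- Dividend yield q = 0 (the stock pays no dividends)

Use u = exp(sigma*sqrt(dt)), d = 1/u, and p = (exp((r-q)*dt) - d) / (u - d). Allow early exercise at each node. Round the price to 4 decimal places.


dt = T/N = 0.027767
u = exp(sigma*sqrt(dt)) = 1.060056; d = 1/u = 0.943346
p = (exp((r-q)*dt) - d) / (u - d) = 0.485900
Discount per step: exp(-r*dt) = 0.999944
Stock lattice S(k, i) with i counting down-moves:
  k=0: S(0,0) = 10.4400
  k=1: S(1,0) = 11.0670; S(1,1) = 9.8485
  k=2: S(2,0) = 11.7316; S(2,1) = 10.4400; S(2,2) = 9.2906
  k=3: S(3,0) = 12.4362; S(3,1) = 11.0670; S(3,2) = 9.8485; S(3,3) = 8.7642
Terminal payoffs V(N, i) = max(S_T - K, 0):
  V(3,0) = 3.216175; V(3,1) = 1.846984; V(3,2) = 0.628537; V(3,3) = 0.000000
Backward induction: V(k, i) = exp(-r*dt) * [p * V(k+1, i) + (1-p) * V(k+1, i+1)]; then take max(V_cont, immediate exercise) for American.
  V(2,0) = exp(-r*dt) * [p*3.216175 + (1-p)*1.846984] = 2.512134; exercise = 2.511622; V(2,0) = max -> 2.512134
  V(2,1) = exp(-r*dt) * [p*1.846984 + (1-p)*0.628537] = 1.220512; exercise = 1.220000; V(2,1) = max -> 1.220512
  V(2,2) = exp(-r*dt) * [p*0.628537 + (1-p)*0.000000] = 0.305389; exercise = 0.070582; V(2,2) = max -> 0.305389
  V(1,0) = exp(-r*dt) * [p*2.512134 + (1-p)*1.220512] = 1.848008; exercise = 1.846984; V(1,0) = max -> 1.848008
  V(1,1) = exp(-r*dt) * [p*1.220512 + (1-p)*0.305389] = 0.750005; exercise = 0.628537; V(1,1) = max -> 0.750005
  V(0,0) = exp(-r*dt) * [p*1.848008 + (1-p)*0.750005] = 1.283453; exercise = 1.220000; V(0,0) = max -> 1.283453

Answer: Price = V(0,0) = 1.2835


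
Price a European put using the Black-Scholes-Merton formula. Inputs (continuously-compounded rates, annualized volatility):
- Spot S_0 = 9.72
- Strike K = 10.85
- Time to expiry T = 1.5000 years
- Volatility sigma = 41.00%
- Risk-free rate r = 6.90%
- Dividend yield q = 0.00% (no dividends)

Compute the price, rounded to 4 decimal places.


d1 = (ln(S/K) + (r - q + 0.5*sigma^2) * T) / (sigma * sqrt(T)) = 0.23816914
d2 = d1 - sigma * sqrt(T) = -0.26397626
exp(-rT) = 0.90167602; exp(-qT) = 1.00000000
P = K * exp(-rT) * N(-d2) - S_0 * exp(-qT) * N(-d1)
N(-d1) = 0.40587495; N(-d2) = 0.60410089
P = 10.8500 * 0.90167602 * 0.60410089 - 9.7200 * 1.00000000 * 0.40587495 = 1.9649

Answer: Price = 1.9649


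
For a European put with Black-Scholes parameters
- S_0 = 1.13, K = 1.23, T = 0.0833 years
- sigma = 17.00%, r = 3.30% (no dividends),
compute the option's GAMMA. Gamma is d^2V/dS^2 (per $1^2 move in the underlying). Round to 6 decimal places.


Answer: Gamma = 1.851524

Derivation:
d1 = -1.6476922980; d2 = -1.6967572550
phi(d1) = 0.1026547885; exp(-qT) = 1.0000000000; exp(-rT) = 0.9972548748
Gamma = exp(-qT) * phi(d1) / (S * sigma * sqrt(T)) = 1.0000000000 * 0.1026547885 / (1.1300 * 0.1700 * 0.2886173938) = 1.851524


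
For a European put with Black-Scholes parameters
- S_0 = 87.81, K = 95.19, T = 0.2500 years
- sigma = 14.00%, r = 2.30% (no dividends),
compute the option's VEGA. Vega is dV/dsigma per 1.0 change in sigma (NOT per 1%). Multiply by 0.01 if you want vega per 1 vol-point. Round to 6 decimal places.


d1 = -1.0357072127; d2 = -1.1057072127
phi(d1) = 0.2333342630; exp(-qT) = 1.0000000000; exp(-rT) = 0.9942664996
Vega = S * exp(-qT) * phi(d1) * sqrt(T) = 87.8100 * 1.0000000000 * 0.2333342630 * 0.5000000000 = 10.244541

Answer: Vega = 10.244541


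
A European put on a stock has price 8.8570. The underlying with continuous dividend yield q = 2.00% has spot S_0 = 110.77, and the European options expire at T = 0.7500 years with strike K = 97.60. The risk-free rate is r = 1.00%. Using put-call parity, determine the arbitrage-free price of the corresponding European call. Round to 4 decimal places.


Put-call parity: C - P = S_0 * exp(-qT) - K * exp(-rT).
S_0 * exp(-qT) = 110.7700 * 0.98511194 = 109.12084955
K * exp(-rT) = 97.6000 * 0.99252805 = 96.87073815
C = P + S*exp(-qT) - K*exp(-rT)
C = 8.8570 + 109.12084955 - 96.87073815 = 21.1071

Answer: Call price = 21.1071


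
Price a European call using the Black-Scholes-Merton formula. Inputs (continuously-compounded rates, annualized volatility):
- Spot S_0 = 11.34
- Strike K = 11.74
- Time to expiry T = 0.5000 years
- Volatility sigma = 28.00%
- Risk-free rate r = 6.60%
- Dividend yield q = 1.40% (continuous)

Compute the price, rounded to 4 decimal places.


d1 = (ln(S/K) + (r - q + 0.5*sigma^2) * T) / (sigma * sqrt(T)) = 0.05522748
d2 = d1 - sigma * sqrt(T) = -0.14276242
exp(-rT) = 0.96753856; exp(-qT) = 0.99302444
C = S_0 * exp(-qT) * N(d1) - K * exp(-rT) * N(d2)
N(d1) = 0.52202138; N(d2) = 0.44323891
C = 11.3400 * 0.99302444 * 0.52202138 - 11.7400 * 0.96753856 * 0.44323891 = 0.8437

Answer: Price = 0.8437


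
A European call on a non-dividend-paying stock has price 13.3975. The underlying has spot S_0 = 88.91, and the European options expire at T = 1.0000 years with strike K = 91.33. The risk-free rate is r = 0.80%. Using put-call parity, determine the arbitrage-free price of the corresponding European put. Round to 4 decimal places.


Put-call parity: C - P = S_0 * exp(-qT) - K * exp(-rT).
S_0 * exp(-qT) = 88.9100 * 1.00000000 = 88.91000000
K * exp(-rT) = 91.3300 * 0.99203191 = 90.60227478
P = C - S*exp(-qT) + K*exp(-rT)
P = 13.3975 - 88.91000000 + 90.60227478 = 15.0898

Answer: Put price = 15.0898


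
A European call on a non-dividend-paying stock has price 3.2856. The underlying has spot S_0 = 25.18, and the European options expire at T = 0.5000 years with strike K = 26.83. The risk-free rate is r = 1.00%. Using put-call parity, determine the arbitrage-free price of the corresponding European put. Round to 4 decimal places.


Put-call parity: C - P = S_0 * exp(-qT) - K * exp(-rT).
S_0 * exp(-qT) = 25.1800 * 1.00000000 = 25.18000000
K * exp(-rT) = 26.8300 * 0.99501248 = 26.69618482
P = C - S*exp(-qT) + K*exp(-rT)
P = 3.2856 - 25.18000000 + 26.69618482 = 4.8018

Answer: Put price = 4.8018


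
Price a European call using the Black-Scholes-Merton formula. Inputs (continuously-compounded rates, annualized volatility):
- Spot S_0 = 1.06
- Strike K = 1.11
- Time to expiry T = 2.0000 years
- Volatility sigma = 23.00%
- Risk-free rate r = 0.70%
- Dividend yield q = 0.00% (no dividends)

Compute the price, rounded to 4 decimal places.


d1 = (ln(S/K) + (r - q + 0.5*sigma^2) * T) / (sigma * sqrt(T)) = 0.06397439
d2 = d1 - sigma * sqrt(T) = -0.26129473
exp(-rT) = 0.98609754; exp(-qT) = 1.00000000
C = S_0 * exp(-qT) * N(d1) - K * exp(-rT) * N(d2)
N(d1) = 0.52550469; N(d2) = 0.39693261
C = 1.0600 * 1.00000000 * 0.52550469 - 1.1100 * 0.98609754 * 0.39693261 = 0.1226

Answer: Price = 0.1226


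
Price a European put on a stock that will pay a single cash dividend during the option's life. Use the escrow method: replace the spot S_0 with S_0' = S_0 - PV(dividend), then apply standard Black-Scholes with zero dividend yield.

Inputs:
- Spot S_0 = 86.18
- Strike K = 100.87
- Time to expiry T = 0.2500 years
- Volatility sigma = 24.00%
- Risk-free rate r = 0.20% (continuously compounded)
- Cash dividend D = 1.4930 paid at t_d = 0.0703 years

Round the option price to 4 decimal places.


Answer: Price = 16.4932

Derivation:
PV(D) = D * exp(-r * t_d) = 1.4930 * 0.99985941 = 1.49279010
S_0' = S_0 - PV(D) = 86.1800 - 1.49279010 = 84.68720990
d1 = (ln(S_0'/K) + (r + sigma^2/2)*T) / (sigma*sqrt(T)) = -1.39306645
d2 = d1 - sigma*sqrt(T) = -1.51306645
exp(-rT) = 0.99950012
N(-d1) = 0.91820015; N(-d2) = 0.93486861
P = K * exp(-rT) * N(-d2) - S_0' * N(-d1) = 100.8700 * 0.99950012 * 0.93486861 - 84.68720990 * 0.91820015 = 16.4932


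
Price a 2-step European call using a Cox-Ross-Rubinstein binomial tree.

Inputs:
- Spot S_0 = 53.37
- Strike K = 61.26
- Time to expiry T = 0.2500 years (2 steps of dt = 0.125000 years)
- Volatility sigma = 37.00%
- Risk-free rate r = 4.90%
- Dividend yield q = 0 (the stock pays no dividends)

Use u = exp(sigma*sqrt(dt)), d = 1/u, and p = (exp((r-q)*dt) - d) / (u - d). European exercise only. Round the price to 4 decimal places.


Answer: Price = V(0,0) = 1.9200

Derivation:
dt = T/N = 0.125000
u = exp(sigma*sqrt(dt)) = 1.139757; d = 1/u = 0.877380
p = (exp((r-q)*dt) - d) / (u - d) = 0.490759
Discount per step: exp(-r*dt) = 0.993894
Stock lattice S(k, i) with i counting down-moves:
  k=0: S(0,0) = 53.3700
  k=1: S(1,0) = 60.8288; S(1,1) = 46.8258
  k=2: S(2,0) = 69.3300; S(2,1) = 53.3700; S(2,2) = 41.0840
Terminal payoffs V(N, i) = max(S_T - K, 0):
  V(2,0) = 8.070041; V(2,1) = 0.000000; V(2,2) = 0.000000
Backward induction: V(k, i) = exp(-r*dt) * [p * V(k+1, i) + (1-p) * V(k+1, i+1)].
  V(1,0) = exp(-r*dt) * [p*8.070041 + (1-p)*0.000000] = 3.936260
  V(1,1) = exp(-r*dt) * [p*0.000000 + (1-p)*0.000000] = 0.000000
  V(0,0) = exp(-r*dt) * [p*3.936260 + (1-p)*0.000000] = 1.919959


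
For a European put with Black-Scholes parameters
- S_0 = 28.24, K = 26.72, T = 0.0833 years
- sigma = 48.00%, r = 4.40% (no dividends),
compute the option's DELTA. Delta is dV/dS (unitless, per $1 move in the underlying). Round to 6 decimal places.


Answer: Delta = -0.310267

Derivation:
d1 = 0.4950933415; d2 = 0.3565569925
phi(d1) = 0.3529258709; exp(-qT) = 1.0000000000; exp(-rT) = 0.9963415086
N(-d1) = 0.3102671169
Delta = -exp(-qT) * N(-d1) = -1.0000000000 * 0.3102671169 = -0.310267


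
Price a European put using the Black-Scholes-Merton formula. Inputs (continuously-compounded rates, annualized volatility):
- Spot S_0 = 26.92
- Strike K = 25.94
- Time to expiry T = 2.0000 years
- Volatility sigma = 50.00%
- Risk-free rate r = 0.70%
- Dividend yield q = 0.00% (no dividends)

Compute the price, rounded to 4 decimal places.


Answer: Price = 6.6013

Derivation:
d1 = (ln(S/K) + (r - q + 0.5*sigma^2) * T) / (sigma * sqrt(T)) = 0.42579612
d2 = d1 - sigma * sqrt(T) = -0.28131066
exp(-rT) = 0.98609754; exp(-qT) = 1.00000000
P = K * exp(-rT) * N(-d2) - S_0 * exp(-qT) * N(-d1)
N(-d1) = 0.33512821; N(-d2) = 0.61076393
P = 25.9400 * 0.98609754 * 0.61076393 - 26.9200 * 1.00000000 * 0.33512821 = 6.6013


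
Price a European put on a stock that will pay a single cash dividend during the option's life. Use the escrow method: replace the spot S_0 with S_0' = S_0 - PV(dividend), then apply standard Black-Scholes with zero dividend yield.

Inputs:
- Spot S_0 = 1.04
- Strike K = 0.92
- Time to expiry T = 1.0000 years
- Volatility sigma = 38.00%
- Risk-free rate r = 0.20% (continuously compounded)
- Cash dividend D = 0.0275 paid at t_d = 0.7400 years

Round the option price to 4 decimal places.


Answer: Price = 0.1030

Derivation:
PV(D) = D * exp(-r * t_d) = 0.0275 * 0.99852109 = 0.02745933
S_0' = S_0 - PV(D) = 1.0400 - 0.02745933 = 1.01254067
d1 = (ln(S_0'/K) + (r + sigma^2/2)*T) / (sigma*sqrt(T)) = 0.44748499
d2 = d1 - sigma*sqrt(T) = 0.06748499
exp(-rT) = 0.99800200
N(-d1) = 0.32726246; N(-d2) = 0.47309781
P = K * exp(-rT) * N(-d2) - S_0' * N(-d1) = 0.9200 * 0.99800200 * 0.47309781 - 1.01254067 * 0.32726246 = 0.1030


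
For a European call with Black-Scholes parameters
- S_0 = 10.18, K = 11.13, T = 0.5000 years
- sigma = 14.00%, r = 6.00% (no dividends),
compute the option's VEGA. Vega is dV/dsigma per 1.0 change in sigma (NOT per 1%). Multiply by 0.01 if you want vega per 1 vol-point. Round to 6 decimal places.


d1 = -0.5487063180; d2 = -0.6477012673
phi(d1) = 0.3431876678; exp(-qT) = 1.0000000000; exp(-rT) = 0.9704455335
Vega = S * exp(-qT) * phi(d1) * sqrt(T) = 10.1800 * 1.0000000000 * 0.3431876678 * 0.7071067812 = 2.470384

Answer: Vega = 2.470384


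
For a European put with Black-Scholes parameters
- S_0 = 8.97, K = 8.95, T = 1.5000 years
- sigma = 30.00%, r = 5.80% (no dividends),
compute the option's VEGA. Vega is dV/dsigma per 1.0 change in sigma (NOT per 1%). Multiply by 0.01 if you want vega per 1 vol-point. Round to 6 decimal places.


d1 = 0.4265708651; d2 = 0.0591474037
phi(d1) = 0.3642481603; exp(-qT) = 1.0000000000; exp(-rT) = 0.9166770956
Vega = S * exp(-qT) * phi(d1) * sqrt(T) = 8.9700 * 1.0000000000 * 0.3642481603 * 1.2247448714 = 4.001616

Answer: Vega = 4.001616


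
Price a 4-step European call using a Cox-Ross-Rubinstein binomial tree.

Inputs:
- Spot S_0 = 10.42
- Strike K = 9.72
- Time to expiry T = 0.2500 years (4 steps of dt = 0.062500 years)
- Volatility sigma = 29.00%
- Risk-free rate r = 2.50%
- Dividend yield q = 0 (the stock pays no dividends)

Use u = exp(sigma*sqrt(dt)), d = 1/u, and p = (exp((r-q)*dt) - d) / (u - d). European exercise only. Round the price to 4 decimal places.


Answer: Price = V(0,0) = 1.0678

Derivation:
dt = T/N = 0.062500
u = exp(sigma*sqrt(dt)) = 1.075193; d = 1/u = 0.930066
p = (exp((r-q)*dt) - d) / (u - d) = 0.492658
Discount per step: exp(-r*dt) = 0.998439
Stock lattice S(k, i) with i counting down-moves:
  k=0: S(0,0) = 10.4200
  k=1: S(1,0) = 11.2035; S(1,1) = 9.6913
  k=2: S(2,0) = 12.0459; S(2,1) = 10.4200; S(2,2) = 9.0135
  k=3: S(3,0) = 12.9517; S(3,1) = 11.2035; S(3,2) = 9.6913; S(3,3) = 8.3832
  k=4: S(4,0) = 13.9256; S(4,1) = 12.0459; S(4,2) = 10.4200; S(4,3) = 9.0135; S(4,4) = 7.7969
Terminal payoffs V(N, i) = max(S_T - K, 0):
  V(4,0) = 4.205574; V(4,1) = 2.325932; V(4,2) = 0.700000; V(4,3) = 0.000000; V(4,4) = 0.000000
Backward induction: V(k, i) = exp(-r*dt) * [p * V(k+1, i) + (1-p) * V(k+1, i+1)].
  V(3,0) = exp(-r*dt) * [p*4.205574 + (1-p)*2.325932] = 3.246875
  V(3,1) = exp(-r*dt) * [p*2.325932 + (1-p)*0.700000] = 1.498685
  V(3,2) = exp(-r*dt) * [p*0.700000 + (1-p)*0.000000] = 0.344322
  V(3,3) = exp(-r*dt) * [p*0.000000 + (1-p)*0.000000] = 0.000000
  V(2,0) = exp(-r*dt) * [p*3.246875 + (1-p)*1.498685] = 2.356260
  V(2,1) = exp(-r*dt) * [p*1.498685 + (1-p)*0.344322] = 0.911602
  V(2,2) = exp(-r*dt) * [p*0.344322 + (1-p)*0.000000] = 0.169368
  V(1,0) = exp(-r*dt) * [p*2.356260 + (1-p)*0.911602] = 1.620790
  V(1,1) = exp(-r*dt) * [p*0.911602 + (1-p)*0.169368] = 0.534200
  V(0,0) = exp(-r*dt) * [p*1.620790 + (1-p)*0.534200] = 1.067847


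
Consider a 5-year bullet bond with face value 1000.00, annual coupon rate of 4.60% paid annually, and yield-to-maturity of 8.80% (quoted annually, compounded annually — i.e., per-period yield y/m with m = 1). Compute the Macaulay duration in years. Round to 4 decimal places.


Coupon per period c = face * coupon_rate / m = 46.000000
Periods per year m = 1; per-period yield y/m = 0.088000
Number of cashflows N = 5
Cashflows (t years, CF_t, discount factor 1/(1+y/m)^(m*t), PV):
  t = 1.0000: CF_t = 46.000000, DF = 0.919118, PV = 42.279412
  t = 2.0000: CF_t = 46.000000, DF = 0.844777, PV = 38.859753
  t = 3.0000: CF_t = 46.000000, DF = 0.776450, PV = 35.716685
  t = 4.0000: CF_t = 46.000000, DF = 0.713649, PV = 32.827836
  t = 5.0000: CF_t = 1046.000000, DF = 0.655927, PV = 686.099666
Price P = sum_t PV_t = 835.783352
Macaulay numerator sum_t t * PV_t:
  t * PV_t at t = 1.0000: 42.279412
  t * PV_t at t = 2.0000: 77.719507
  t * PV_t at t = 3.0000: 107.150055
  t * PV_t at t = 4.0000: 131.311343
  t * PV_t at t = 5.0000: 3430.498329
Macaulay duration D = (sum_t t * PV_t) / P = 3788.958645 / 835.783352 = 4.533422

Answer: Macaulay duration = 4.5334 years


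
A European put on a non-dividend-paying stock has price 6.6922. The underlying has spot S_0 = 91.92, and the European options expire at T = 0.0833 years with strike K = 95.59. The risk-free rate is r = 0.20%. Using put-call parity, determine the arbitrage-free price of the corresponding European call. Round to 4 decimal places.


Answer: Call price = 3.0381

Derivation:
Put-call parity: C - P = S_0 * exp(-qT) - K * exp(-rT).
S_0 * exp(-qT) = 91.9200 * 1.00000000 = 91.92000000
K * exp(-rT) = 95.5900 * 0.99983341 = 95.57407603
C = P + S*exp(-qT) - K*exp(-rT)
C = 6.6922 + 91.92000000 - 95.57407603 = 3.0381


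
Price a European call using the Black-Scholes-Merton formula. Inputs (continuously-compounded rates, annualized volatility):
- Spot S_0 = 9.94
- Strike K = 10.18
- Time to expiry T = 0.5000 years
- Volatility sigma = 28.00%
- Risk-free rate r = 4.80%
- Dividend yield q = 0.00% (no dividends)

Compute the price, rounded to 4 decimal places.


Answer: Price = 0.7845

Derivation:
d1 = (ln(S/K) + (r - q + 0.5*sigma^2) * T) / (sigma * sqrt(T)) = 0.09971221
d2 = d1 - sigma * sqrt(T) = -0.09827769
exp(-rT) = 0.97628571; exp(-qT) = 1.00000000
C = S_0 * exp(-qT) * N(d1) - K * exp(-rT) * N(d2)
N(d1) = 0.53971360; N(d2) = 0.46085590
C = 9.9400 * 1.00000000 * 0.53971360 - 10.1800 * 0.97628571 * 0.46085590 = 0.7845


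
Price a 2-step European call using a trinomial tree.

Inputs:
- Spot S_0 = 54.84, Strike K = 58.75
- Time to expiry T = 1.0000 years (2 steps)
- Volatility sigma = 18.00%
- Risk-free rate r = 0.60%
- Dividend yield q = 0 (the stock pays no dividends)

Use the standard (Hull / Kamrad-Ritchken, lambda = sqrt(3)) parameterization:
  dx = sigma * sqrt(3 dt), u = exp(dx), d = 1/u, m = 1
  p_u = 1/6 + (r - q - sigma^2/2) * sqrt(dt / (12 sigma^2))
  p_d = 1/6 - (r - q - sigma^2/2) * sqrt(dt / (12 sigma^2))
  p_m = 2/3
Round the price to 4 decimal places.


dt = T/N = 0.500000; dx = sigma*sqrt(3*dt) = 0.220454
u = exp(dx) = 1.246643; d = 1/u = 0.802154
p_u = 0.155100, p_m = 0.666667, p_d = 0.178234
Discount per step: exp(-r*dt) = 0.997004
Stock lattice S(k, j) with j the centered position index:
  k=0: S(0,+0) = 54.8400
  k=1: S(1,-1) = 43.9902; S(1,+0) = 54.8400; S(1,+1) = 68.3659
  k=2: S(2,-2) = 35.2869; S(2,-1) = 43.9902; S(2,+0) = 54.8400; S(2,+1) = 68.3659; S(2,+2) = 85.2278
Terminal payoffs V(N, j) = max(S_T - K, 0):
  V(2,-2) = 0.000000; V(2,-1) = 0.000000; V(2,+0) = 0.000000; V(2,+1) = 9.615884; V(2,+2) = 26.477829
Backward induction: V(k, j) = exp(-r*dt) * [p_u * V(k+1, j+1) + p_m * V(k+1, j) + p_d * V(k+1, j-1)]
  V(1,-1) = exp(-r*dt) * [p_u*0.000000 + p_m*0.000000 + p_d*0.000000] = 0.000000
  V(1,+0) = exp(-r*dt) * [p_u*9.615884 + p_m*0.000000 + p_d*0.000000] = 1.486953
  V(1,+1) = exp(-r*dt) * [p_u*26.477829 + p_m*9.615884 + p_d*0.000000] = 10.485786
  V(0,+0) = exp(-r*dt) * [p_u*10.485786 + p_m*1.486953 + p_d*0.000000] = 2.609802

Answer: Price = V(0,0) = 2.6098


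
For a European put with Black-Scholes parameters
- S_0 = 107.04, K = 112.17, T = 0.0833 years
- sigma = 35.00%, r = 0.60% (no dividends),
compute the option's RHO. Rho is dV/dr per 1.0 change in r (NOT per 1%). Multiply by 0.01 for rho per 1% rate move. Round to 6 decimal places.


Answer: Rho = -6.487096

Derivation:
d1 = -0.4079652772; d2 = -0.5089813651
phi(d1) = 0.3670870128; exp(-qT) = 1.0000000000; exp(-rT) = 0.9995003249
N(-d2) = 0.6946173569
Rho = -K*T*exp(-rT)*N(-d2) = -112.1700 * 0.0833 * 0.9995003249 * 0.6946173569 = -6.487096


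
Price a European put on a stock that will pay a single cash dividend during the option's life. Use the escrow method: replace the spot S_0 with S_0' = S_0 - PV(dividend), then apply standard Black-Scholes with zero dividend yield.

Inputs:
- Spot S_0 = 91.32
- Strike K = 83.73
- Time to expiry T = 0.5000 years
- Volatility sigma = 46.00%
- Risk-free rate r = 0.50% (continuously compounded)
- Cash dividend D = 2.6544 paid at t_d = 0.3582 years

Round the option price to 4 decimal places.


PV(D) = D * exp(-r * t_d) = 2.6544 * 0.99821060 = 2.64965022
S_0' = S_0 - PV(D) = 91.3200 - 2.64965022 = 88.67034978
d1 = (ln(S_0'/K) + (r + sigma^2/2)*T) / (sigma*sqrt(T)) = 0.34656909
d2 = d1 - sigma*sqrt(T) = 0.02129997
exp(-rT) = 0.99750312
N(-d1) = 0.36445754; N(-d2) = 0.49150318
P = K * exp(-rT) * N(-d2) - S_0' * N(-d1) = 83.7300 * 0.99750312 * 0.49150318 - 88.67034978 * 0.36445754 = 8.7342

Answer: Price = 8.7342
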